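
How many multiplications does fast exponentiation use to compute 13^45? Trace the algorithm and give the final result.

Computing 13^45 by squaring (build up from 13^1; each line after the first costs one multiplication):

13^1 = 13
13^2 = (13^1)^2 = 13^2 = 169
13^4 = (13^2)^2 = 169^2 = 28561
13^5 = 13 * 13^4 = 13 * 28561 = 371293
13^10 = (13^5)^2 = 371293^2 = 137858491849
13^11 = 13 * 13^10 = 13 * 137858491849 = 1792160394037
13^22 = (13^11)^2 = 1792160394037^2 = 3211838877954855105157369
13^44 = (13^22)^2 = 3211838877954855105157369^2 = 10315908977942302627204470186314316211062255002161
13^45 = 13 * 13^44 = 13 * 10315908977942302627204470186314316211062255002161 = 134106816713249934153658112422086110743809315028093

Result: 134106816713249934153658112422086110743809315028093
Multiplications needed: 8 (8 lines after 13^1)

13^45 = 134106816713249934153658112422086110743809315028093. Using exponentiation by squaring, this requires 8 multiplications. The key idea: if the exponent is even, square the half-power; if odd, multiply by the base once.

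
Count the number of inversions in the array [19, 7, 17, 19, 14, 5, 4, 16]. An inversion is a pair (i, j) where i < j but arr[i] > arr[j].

Finding inversions in [19, 7, 17, 19, 14, 5, 4, 16]:

(0, 1): arr[0]=19 > arr[1]=7
(0, 2): arr[0]=19 > arr[2]=17
(0, 4): arr[0]=19 > arr[4]=14
(0, 5): arr[0]=19 > arr[5]=5
(0, 6): arr[0]=19 > arr[6]=4
(0, 7): arr[0]=19 > arr[7]=16
(1, 5): arr[1]=7 > arr[5]=5
(1, 6): arr[1]=7 > arr[6]=4
(2, 4): arr[2]=17 > arr[4]=14
(2, 5): arr[2]=17 > arr[5]=5
(2, 6): arr[2]=17 > arr[6]=4
(2, 7): arr[2]=17 > arr[7]=16
(3, 4): arr[3]=19 > arr[4]=14
(3, 5): arr[3]=19 > arr[5]=5
(3, 6): arr[3]=19 > arr[6]=4
(3, 7): arr[3]=19 > arr[7]=16
(4, 5): arr[4]=14 > arr[5]=5
(4, 6): arr[4]=14 > arr[6]=4
(5, 6): arr[5]=5 > arr[6]=4

Total inversions: 19

The array has 19 inversion(s): (0,1), (0,2), (0,4), (0,5), (0,6), (0,7), (1,5), (1,6), (2,4), (2,5), (2,6), (2,7), (3,4), (3,5), (3,6), (3,7), (4,5), (4,6), (5,6). Each pair (i,j) satisfies i < j and arr[i] > arr[j].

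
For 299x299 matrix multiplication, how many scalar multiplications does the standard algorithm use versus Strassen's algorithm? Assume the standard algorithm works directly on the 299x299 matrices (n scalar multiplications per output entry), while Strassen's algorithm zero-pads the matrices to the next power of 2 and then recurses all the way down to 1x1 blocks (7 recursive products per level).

Matrix multiplication for 299x299 matrices:

Strassen's algorithm requires power-of-2 dimensions. Pad 299x299 to 512x512 (next power of 2).

Standard algorithm: 299^3 = 26730899 multiplications
Strassen's algorithm: 7^(log2(512)) = 7^9 = 40353607 multiplications
Difference: 26730899 - 40353607 = -13622708 (Strassen uses MORE here due to padding overhead — for small or just-over-power-of-2 n, padding can outweigh the per-level savings)

Standard: 26730899 multiplications (299^3). Strassen: 40353607 multiplications (7^9, after padding to 512x512). Strassen reduces 8 recursive multiplications to 7 at each level.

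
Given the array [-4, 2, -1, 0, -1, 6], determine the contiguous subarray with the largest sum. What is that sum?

Using Kadane's algorithm on [-4, 2, -1, 0, -1, 6]:

Scanning through the array:
Position 1 (value 2): max_ending_here = 2, max_so_far = 2
Position 2 (value -1): max_ending_here = 1, max_so_far = 2
Position 3 (value 0): max_ending_here = 1, max_so_far = 2
Position 4 (value -1): max_ending_here = 0, max_so_far = 2
Position 5 (value 6): max_ending_here = 6, max_so_far = 6

Maximum subarray: [2, -1, 0, -1, 6]
Maximum sum: 6

The maximum subarray is [2, -1, 0, -1, 6] with sum 6. This subarray runs from index 1 to index 5.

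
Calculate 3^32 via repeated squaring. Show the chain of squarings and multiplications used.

Computing 3^32 by squaring (build up from 3^1; each line after the first costs one multiplication):

3^1 = 3
3^2 = (3^1)^2 = 3^2 = 9
3^4 = (3^2)^2 = 9^2 = 81
3^8 = (3^4)^2 = 81^2 = 6561
3^16 = (3^8)^2 = 6561^2 = 43046721
3^32 = (3^16)^2 = 43046721^2 = 1853020188851841

Result: 1853020188851841
Multiplications needed: 5 (5 lines after 3^1)

3^32 = 1853020188851841. Using exponentiation by squaring, this requires 5 multiplications. The key idea: if the exponent is even, square the half-power; if odd, multiply by the base once.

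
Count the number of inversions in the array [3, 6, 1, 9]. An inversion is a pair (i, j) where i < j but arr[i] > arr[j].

Finding inversions in [3, 6, 1, 9]:

(0, 2): arr[0]=3 > arr[2]=1
(1, 2): arr[1]=6 > arr[2]=1

Total inversions: 2

The array has 2 inversion(s): (0,2), (1,2). Each pair (i,j) satisfies i < j and arr[i] > arr[j].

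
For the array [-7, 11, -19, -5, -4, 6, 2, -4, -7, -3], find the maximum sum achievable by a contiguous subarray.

Using Kadane's algorithm on [-7, 11, -19, -5, -4, 6, 2, -4, -7, -3]:

Scanning through the array:
Position 1 (value 11): max_ending_here = 11, max_so_far = 11
Position 2 (value -19): max_ending_here = -8, max_so_far = 11
Position 3 (value -5): max_ending_here = -5, max_so_far = 11
Position 4 (value -4): max_ending_here = -4, max_so_far = 11
Position 5 (value 6): max_ending_here = 6, max_so_far = 11
Position 6 (value 2): max_ending_here = 8, max_so_far = 11
Position 7 (value -4): max_ending_here = 4, max_so_far = 11
Position 8 (value -7): max_ending_here = -3, max_so_far = 11
Position 9 (value -3): max_ending_here = -3, max_so_far = 11

Maximum subarray: [11]
Maximum sum: 11

The maximum subarray is [11] with sum 11. This subarray runs from index 1 to index 1.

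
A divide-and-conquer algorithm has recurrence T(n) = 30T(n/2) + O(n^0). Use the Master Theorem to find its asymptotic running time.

Master Theorem for T(n) = 30T(n/2) + O(n^0):

a = 30, b = 2, c = 0
log_b(a) = log_2(30) = 4.9069

Case 1: c = 0 < log_2(30) = 4.9069
T(n) = O(n^(log_2 30))

For T(n) = 30T(n/2) + O(n^0): log_2(30) = 4.9069. This is Case 1 of the Master Theorem (c < log_b(a), work dominated by leaves), giving O(n^(log_2 30)).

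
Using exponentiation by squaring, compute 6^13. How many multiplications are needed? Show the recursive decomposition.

Computing 6^13 by squaring (build up from 6^1; each line after the first costs one multiplication):

6^1 = 6
6^2 = (6^1)^2 = 6^2 = 36
6^3 = 6 * 6^2 = 6 * 36 = 216
6^6 = (6^3)^2 = 216^2 = 46656
6^12 = (6^6)^2 = 46656^2 = 2176782336
6^13 = 6 * 6^12 = 6 * 2176782336 = 13060694016

Result: 13060694016
Multiplications needed: 5 (5 lines after 6^1)

6^13 = 13060694016. Using exponentiation by squaring, this requires 5 multiplications. The key idea: if the exponent is even, square the half-power; if odd, multiply by the base once.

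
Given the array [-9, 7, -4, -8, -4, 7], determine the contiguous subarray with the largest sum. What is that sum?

Using Kadane's algorithm on [-9, 7, -4, -8, -4, 7]:

Scanning through the array:
Position 1 (value 7): max_ending_here = 7, max_so_far = 7
Position 2 (value -4): max_ending_here = 3, max_so_far = 7
Position 3 (value -8): max_ending_here = -5, max_so_far = 7
Position 4 (value -4): max_ending_here = -4, max_so_far = 7
Position 5 (value 7): max_ending_here = 7, max_so_far = 7

Maximum subarray: [7]
Maximum sum: 7

The maximum subarray is [7] with sum 7. This subarray runs from index 1 to index 1.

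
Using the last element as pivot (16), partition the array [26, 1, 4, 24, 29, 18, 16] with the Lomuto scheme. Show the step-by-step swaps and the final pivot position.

Lomuto partition with pivot = 16:

Initial array: [26, 1, 4, 24, 29, 18, 16]

arr[0]=26 > 16: no swap
arr[1]=1 <= 16: swap with position 0, array becomes [1, 26, 4, 24, 29, 18, 16]
arr[2]=4 <= 16: swap with position 1, array becomes [1, 4, 26, 24, 29, 18, 16]
arr[3]=24 > 16: no swap
arr[4]=29 > 16: no swap
arr[5]=18 > 16: no swap

Place pivot at position 2: [1, 4, 16, 24, 29, 18, 26]
Pivot position: 2

After partitioning with pivot 16, the array becomes [1, 4, 16, 24, 29, 18, 26]. The pivot is placed at index 2. All elements to the left of the pivot are <= 16, and all elements to the right are > 16.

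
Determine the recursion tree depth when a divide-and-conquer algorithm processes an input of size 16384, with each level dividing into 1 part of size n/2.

For divide and conquer with division factor 2:

Problem sizes at each level:
Level 0: 16384
Level 1: 8192
Level 2: 4096
Level 3: 2048
Level 4: 1024
Level 5: 512
Level 6: 256
Level 7: 128
Level 8: 64
Level 9: 32
Level 10: 16
Level 11: 8
Level 12: 4
Level 13: 2
Level 14: 1

The root is level 0 and the size-1 base case is level 14 (the tree spans levels 0 through 14, i.e. 15 levels counting the root), so the depth is the number of divisions: log_2(16384) = 14

The recursion tree depth is log_2(16384) = 14. At each level, the problem size is divided by 2, so it takes 14 divisions to reduce to a base case of size 1. The algorithm makes 1 recursive call at each level.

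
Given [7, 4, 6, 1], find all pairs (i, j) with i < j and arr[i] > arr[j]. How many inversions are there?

Finding inversions in [7, 4, 6, 1]:

(0, 1): arr[0]=7 > arr[1]=4
(0, 2): arr[0]=7 > arr[2]=6
(0, 3): arr[0]=7 > arr[3]=1
(1, 3): arr[1]=4 > arr[3]=1
(2, 3): arr[2]=6 > arr[3]=1

Total inversions: 5

The array has 5 inversion(s): (0,1), (0,2), (0,3), (1,3), (2,3). Each pair (i,j) satisfies i < j and arr[i] > arr[j].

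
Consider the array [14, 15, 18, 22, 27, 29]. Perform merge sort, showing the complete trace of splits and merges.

Merge sort trace:

Split: [14, 15, 18, 22, 27, 29] -> [14, 15, 18] and [22, 27, 29]
  Split: [14, 15, 18] -> [14] and [15, 18]
    Split: [15, 18] -> [15] and [18]
    Merge: [15] + [18] -> [15, 18]
  Merge: [14] + [15, 18] -> [14, 15, 18]
  Split: [22, 27, 29] -> [22] and [27, 29]
    Split: [27, 29] -> [27] and [29]
    Merge: [27] + [29] -> [27, 29]
  Merge: [22] + [27, 29] -> [22, 27, 29]
Merge: [14, 15, 18] + [22, 27, 29] -> [14, 15, 18, 22, 27, 29]

Final sorted array: [14, 15, 18, 22, 27, 29]

The merge sort proceeds by recursively splitting the array and merging sorted halves.
After all merges, the sorted array is [14, 15, 18, 22, 27, 29].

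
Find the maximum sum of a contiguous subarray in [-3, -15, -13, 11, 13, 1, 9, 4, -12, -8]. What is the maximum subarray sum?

Using Kadane's algorithm on [-3, -15, -13, 11, 13, 1, 9, 4, -12, -8]:

Scanning through the array:
Position 1 (value -15): max_ending_here = -15, max_so_far = -3
Position 2 (value -13): max_ending_here = -13, max_so_far = -3
Position 3 (value 11): max_ending_here = 11, max_so_far = 11
Position 4 (value 13): max_ending_here = 24, max_so_far = 24
Position 5 (value 1): max_ending_here = 25, max_so_far = 25
Position 6 (value 9): max_ending_here = 34, max_so_far = 34
Position 7 (value 4): max_ending_here = 38, max_so_far = 38
Position 8 (value -12): max_ending_here = 26, max_so_far = 38
Position 9 (value -8): max_ending_here = 18, max_so_far = 38

Maximum subarray: [11, 13, 1, 9, 4]
Maximum sum: 38

The maximum subarray is [11, 13, 1, 9, 4] with sum 38. This subarray runs from index 3 to index 7.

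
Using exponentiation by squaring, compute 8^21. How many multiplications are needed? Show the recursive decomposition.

Computing 8^21 by squaring (build up from 8^1; each line after the first costs one multiplication):

8^1 = 8
8^2 = (8^1)^2 = 8^2 = 64
8^4 = (8^2)^2 = 64^2 = 4096
8^5 = 8 * 8^4 = 8 * 4096 = 32768
8^10 = (8^5)^2 = 32768^2 = 1073741824
8^20 = (8^10)^2 = 1073741824^2 = 1152921504606846976
8^21 = 8 * 8^20 = 8 * 1152921504606846976 = 9223372036854775808

Result: 9223372036854775808
Multiplications needed: 6 (6 lines after 8^1)

8^21 = 9223372036854775808. Using exponentiation by squaring, this requires 6 multiplications. The key idea: if the exponent is even, square the half-power; if odd, multiply by the base once.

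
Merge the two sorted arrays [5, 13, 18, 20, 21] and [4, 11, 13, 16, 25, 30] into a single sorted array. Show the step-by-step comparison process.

Merging process:

Compare 5 vs 4: take 4 from right. Merged: [4]
Compare 5 vs 11: take 5 from left. Merged: [4, 5]
Compare 13 vs 11: take 11 from right. Merged: [4, 5, 11]
Compare 13 vs 13: take 13 from left. Merged: [4, 5, 11, 13]
Compare 18 vs 13: take 13 from right. Merged: [4, 5, 11, 13, 13]
Compare 18 vs 16: take 16 from right. Merged: [4, 5, 11, 13, 13, 16]
Compare 18 vs 25: take 18 from left. Merged: [4, 5, 11, 13, 13, 16, 18]
Compare 20 vs 25: take 20 from left. Merged: [4, 5, 11, 13, 13, 16, 18, 20]
Compare 21 vs 25: take 21 from left. Merged: [4, 5, 11, 13, 13, 16, 18, 20, 21]
Append remaining from right: [25, 30]. Merged: [4, 5, 11, 13, 13, 16, 18, 20, 21, 25, 30]

Final merged array: [4, 5, 11, 13, 13, 16, 18, 20, 21, 25, 30]
Total comparisons: 9

The merged array is [4, 5, 11, 13, 13, 16, 18, 20, 21, 25, 30], requiring 9 comparisons. The merge step runs in O(n) time where n is the total number of elements.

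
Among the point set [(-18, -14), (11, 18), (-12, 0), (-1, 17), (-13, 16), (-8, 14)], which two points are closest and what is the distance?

Computing all pairwise distances among 6 points:

d((-18, -14), (11, 18)) = 43.1856
d((-18, -14), (-12, 0)) = 15.2315
d((-18, -14), (-1, 17)) = 35.3553
d((-18, -14), (-13, 16)) = 30.4138
d((-18, -14), (-8, 14)) = 29.7321
d((11, 18), (-12, 0)) = 29.2062
d((11, 18), (-1, 17)) = 12.0416
d((11, 18), (-13, 16)) = 24.0832
d((11, 18), (-8, 14)) = 19.4165
d((-12, 0), (-1, 17)) = 20.2485
d((-12, 0), (-13, 16)) = 16.0312
d((-12, 0), (-8, 14)) = 14.5602
d((-1, 17), (-13, 16)) = 12.0416
d((-1, 17), (-8, 14)) = 7.6158
d((-13, 16), (-8, 14)) = 5.3852 <-- minimum

Closest pair: (-13, 16) and (-8, 14) with distance 5.3852

The closest pair is (-13, 16) and (-8, 14) with Euclidean distance 5.3852. For 6 points, brute-force pairwise comparison is shown above. For large n, the divide-and-conquer algorithm (sort by x, recurse on halves, check the dividing strip) achieves O(n log n).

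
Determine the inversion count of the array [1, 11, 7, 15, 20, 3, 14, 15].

Finding inversions in [1, 11, 7, 15, 20, 3, 14, 15]:

(1, 2): arr[1]=11 > arr[2]=7
(1, 5): arr[1]=11 > arr[5]=3
(2, 5): arr[2]=7 > arr[5]=3
(3, 5): arr[3]=15 > arr[5]=3
(3, 6): arr[3]=15 > arr[6]=14
(4, 5): arr[4]=20 > arr[5]=3
(4, 6): arr[4]=20 > arr[6]=14
(4, 7): arr[4]=20 > arr[7]=15

Total inversions: 8

The array has 8 inversion(s): (1,2), (1,5), (2,5), (3,5), (3,6), (4,5), (4,6), (4,7). Each pair (i,j) satisfies i < j and arr[i] > arr[j].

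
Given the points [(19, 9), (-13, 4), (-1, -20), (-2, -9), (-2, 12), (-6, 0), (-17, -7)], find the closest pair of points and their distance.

Computing all pairwise distances among 7 points:

d((19, 9), (-13, 4)) = 32.3883
d((19, 9), (-1, -20)) = 35.2278
d((19, 9), (-2, -9)) = 27.6586
d((19, 9), (-2, 12)) = 21.2132
d((19, 9), (-6, 0)) = 26.5707
d((19, 9), (-17, -7)) = 39.3954
d((-13, 4), (-1, -20)) = 26.8328
d((-13, 4), (-2, -9)) = 17.0294
d((-13, 4), (-2, 12)) = 13.6015
d((-13, 4), (-6, 0)) = 8.0623 <-- minimum
d((-13, 4), (-17, -7)) = 11.7047
d((-1, -20), (-2, -9)) = 11.0454
d((-1, -20), (-2, 12)) = 32.0156
d((-1, -20), (-6, 0)) = 20.6155
d((-1, -20), (-17, -7)) = 20.6155
d((-2, -9), (-2, 12)) = 21.0
d((-2, -9), (-6, 0)) = 9.8489
d((-2, -9), (-17, -7)) = 15.1327
d((-2, 12), (-6, 0)) = 12.6491
d((-2, 12), (-17, -7)) = 24.2074
d((-6, 0), (-17, -7)) = 13.0384

Closest pair: (-13, 4) and (-6, 0) with distance 8.0623

The closest pair is (-13, 4) and (-6, 0) with Euclidean distance 8.0623. For 7 points, brute-force pairwise comparison is shown above. For large n, the divide-and-conquer algorithm (sort by x, recurse on halves, check the dividing strip) achieves O(n log n).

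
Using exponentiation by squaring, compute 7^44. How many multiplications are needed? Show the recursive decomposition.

Computing 7^44 by squaring (build up from 7^1; each line after the first costs one multiplication):

7^1 = 7
7^2 = (7^1)^2 = 7^2 = 49
7^4 = (7^2)^2 = 49^2 = 2401
7^5 = 7 * 7^4 = 7 * 2401 = 16807
7^10 = (7^5)^2 = 16807^2 = 282475249
7^11 = 7 * 7^10 = 7 * 282475249 = 1977326743
7^22 = (7^11)^2 = 1977326743^2 = 3909821048582988049
7^44 = (7^22)^2 = 3909821048582988049^2 = 15286700631942576193765185769276826401

Result: 15286700631942576193765185769276826401
Multiplications needed: 7 (7 lines after 7^1)

7^44 = 15286700631942576193765185769276826401. Using exponentiation by squaring, this requires 7 multiplications. The key idea: if the exponent is even, square the half-power; if odd, multiply by the base once.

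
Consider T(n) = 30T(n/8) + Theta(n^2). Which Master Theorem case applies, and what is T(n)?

Master Theorem for T(n) = 30T(n/8) + O(n^2):

a = 30, b = 8, c = 2
log_b(a) = log_8(30) = 1.6356

Case 3: c = 2 > log_8(30) = 1.6356
T(n) = O(n^2) = O(n^2)

For T(n) = 30T(n/8) + O(n^2): log_8(30) = 1.6356. This is Case 3 of the Master Theorem (c > log_b(a), work dominated by root), giving O(n^2).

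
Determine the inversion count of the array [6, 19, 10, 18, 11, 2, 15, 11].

Finding inversions in [6, 19, 10, 18, 11, 2, 15, 11]:

(0, 5): arr[0]=6 > arr[5]=2
(1, 2): arr[1]=19 > arr[2]=10
(1, 3): arr[1]=19 > arr[3]=18
(1, 4): arr[1]=19 > arr[4]=11
(1, 5): arr[1]=19 > arr[5]=2
(1, 6): arr[1]=19 > arr[6]=15
(1, 7): arr[1]=19 > arr[7]=11
(2, 5): arr[2]=10 > arr[5]=2
(3, 4): arr[3]=18 > arr[4]=11
(3, 5): arr[3]=18 > arr[5]=2
(3, 6): arr[3]=18 > arr[6]=15
(3, 7): arr[3]=18 > arr[7]=11
(4, 5): arr[4]=11 > arr[5]=2
(6, 7): arr[6]=15 > arr[7]=11

Total inversions: 14

The array has 14 inversion(s): (0,5), (1,2), (1,3), (1,4), (1,5), (1,6), (1,7), (2,5), (3,4), (3,5), (3,6), (3,7), (4,5), (6,7). Each pair (i,j) satisfies i < j and arr[i] > arr[j].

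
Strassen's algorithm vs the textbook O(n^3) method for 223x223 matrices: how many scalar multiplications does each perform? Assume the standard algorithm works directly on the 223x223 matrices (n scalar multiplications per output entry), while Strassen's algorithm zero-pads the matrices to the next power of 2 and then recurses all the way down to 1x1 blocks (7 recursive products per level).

Matrix multiplication for 223x223 matrices:

Strassen's algorithm requires power-of-2 dimensions. Pad 223x223 to 256x256 (next power of 2).

Standard algorithm: 223^3 = 11089567 multiplications
Strassen's algorithm: 7^(log2(256)) = 7^8 = 5764801 multiplications
Savings: 11089567 - 5764801 = 5324766 multiplications

Standard: 11089567 multiplications (223^3). Strassen: 5764801 multiplications (7^8, after padding to 256x256). Strassen reduces 8 recursive multiplications to 7 at each level.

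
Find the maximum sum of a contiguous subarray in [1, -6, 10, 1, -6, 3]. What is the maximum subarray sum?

Using Kadane's algorithm on [1, -6, 10, 1, -6, 3]:

Scanning through the array:
Position 1 (value -6): max_ending_here = -5, max_so_far = 1
Position 2 (value 10): max_ending_here = 10, max_so_far = 10
Position 3 (value 1): max_ending_here = 11, max_so_far = 11
Position 4 (value -6): max_ending_here = 5, max_so_far = 11
Position 5 (value 3): max_ending_here = 8, max_so_far = 11

Maximum subarray: [10, 1]
Maximum sum: 11

The maximum subarray is [10, 1] with sum 11. This subarray runs from index 2 to index 3.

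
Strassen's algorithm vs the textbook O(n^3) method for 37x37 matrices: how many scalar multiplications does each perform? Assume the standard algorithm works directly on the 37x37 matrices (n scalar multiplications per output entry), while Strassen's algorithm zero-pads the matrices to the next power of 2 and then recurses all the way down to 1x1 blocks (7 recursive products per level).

Matrix multiplication for 37x37 matrices:

Strassen's algorithm requires power-of-2 dimensions. Pad 37x37 to 64x64 (next power of 2).

Standard algorithm: 37^3 = 50653 multiplications
Strassen's algorithm: 7^(log2(64)) = 7^6 = 117649 multiplications
Difference: 50653 - 117649 = -66996 (Strassen uses MORE here due to padding overhead — for small or just-over-power-of-2 n, padding can outweigh the per-level savings)

Standard: 50653 multiplications (37^3). Strassen: 117649 multiplications (7^6, after padding to 64x64). Strassen reduces 8 recursive multiplications to 7 at each level.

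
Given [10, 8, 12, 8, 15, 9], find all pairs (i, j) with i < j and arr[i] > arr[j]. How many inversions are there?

Finding inversions in [10, 8, 12, 8, 15, 9]:

(0, 1): arr[0]=10 > arr[1]=8
(0, 3): arr[0]=10 > arr[3]=8
(0, 5): arr[0]=10 > arr[5]=9
(2, 3): arr[2]=12 > arr[3]=8
(2, 5): arr[2]=12 > arr[5]=9
(4, 5): arr[4]=15 > arr[5]=9

Total inversions: 6

The array has 6 inversion(s): (0,1), (0,3), (0,5), (2,3), (2,5), (4,5). Each pair (i,j) satisfies i < j and arr[i] > arr[j].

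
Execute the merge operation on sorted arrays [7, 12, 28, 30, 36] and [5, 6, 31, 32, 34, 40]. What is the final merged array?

Merging process:

Compare 7 vs 5: take 5 from right. Merged: [5]
Compare 7 vs 6: take 6 from right. Merged: [5, 6]
Compare 7 vs 31: take 7 from left. Merged: [5, 6, 7]
Compare 12 vs 31: take 12 from left. Merged: [5, 6, 7, 12]
Compare 28 vs 31: take 28 from left. Merged: [5, 6, 7, 12, 28]
Compare 30 vs 31: take 30 from left. Merged: [5, 6, 7, 12, 28, 30]
Compare 36 vs 31: take 31 from right. Merged: [5, 6, 7, 12, 28, 30, 31]
Compare 36 vs 32: take 32 from right. Merged: [5, 6, 7, 12, 28, 30, 31, 32]
Compare 36 vs 34: take 34 from right. Merged: [5, 6, 7, 12, 28, 30, 31, 32, 34]
Compare 36 vs 40: take 36 from left. Merged: [5, 6, 7, 12, 28, 30, 31, 32, 34, 36]
Append remaining from right: [40]. Merged: [5, 6, 7, 12, 28, 30, 31, 32, 34, 36, 40]

Final merged array: [5, 6, 7, 12, 28, 30, 31, 32, 34, 36, 40]
Total comparisons: 10

The merged array is [5, 6, 7, 12, 28, 30, 31, 32, 34, 36, 40], requiring 10 comparisons. The merge step runs in O(n) time where n is the total number of elements.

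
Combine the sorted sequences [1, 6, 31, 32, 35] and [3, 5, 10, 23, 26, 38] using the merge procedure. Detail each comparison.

Merging process:

Compare 1 vs 3: take 1 from left. Merged: [1]
Compare 6 vs 3: take 3 from right. Merged: [1, 3]
Compare 6 vs 5: take 5 from right. Merged: [1, 3, 5]
Compare 6 vs 10: take 6 from left. Merged: [1, 3, 5, 6]
Compare 31 vs 10: take 10 from right. Merged: [1, 3, 5, 6, 10]
Compare 31 vs 23: take 23 from right. Merged: [1, 3, 5, 6, 10, 23]
Compare 31 vs 26: take 26 from right. Merged: [1, 3, 5, 6, 10, 23, 26]
Compare 31 vs 38: take 31 from left. Merged: [1, 3, 5, 6, 10, 23, 26, 31]
Compare 32 vs 38: take 32 from left. Merged: [1, 3, 5, 6, 10, 23, 26, 31, 32]
Compare 35 vs 38: take 35 from left. Merged: [1, 3, 5, 6, 10, 23, 26, 31, 32, 35]
Append remaining from right: [38]. Merged: [1, 3, 5, 6, 10, 23, 26, 31, 32, 35, 38]

Final merged array: [1, 3, 5, 6, 10, 23, 26, 31, 32, 35, 38]
Total comparisons: 10

The merged array is [1, 3, 5, 6, 10, 23, 26, 31, 32, 35, 38], requiring 10 comparisons. The merge step runs in O(n) time where n is the total number of elements.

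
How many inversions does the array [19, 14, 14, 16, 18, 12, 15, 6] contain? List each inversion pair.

Finding inversions in [19, 14, 14, 16, 18, 12, 15, 6]:

(0, 1): arr[0]=19 > arr[1]=14
(0, 2): arr[0]=19 > arr[2]=14
(0, 3): arr[0]=19 > arr[3]=16
(0, 4): arr[0]=19 > arr[4]=18
(0, 5): arr[0]=19 > arr[5]=12
(0, 6): arr[0]=19 > arr[6]=15
(0, 7): arr[0]=19 > arr[7]=6
(1, 5): arr[1]=14 > arr[5]=12
(1, 7): arr[1]=14 > arr[7]=6
(2, 5): arr[2]=14 > arr[5]=12
(2, 7): arr[2]=14 > arr[7]=6
(3, 5): arr[3]=16 > arr[5]=12
(3, 6): arr[3]=16 > arr[6]=15
(3, 7): arr[3]=16 > arr[7]=6
(4, 5): arr[4]=18 > arr[5]=12
(4, 6): arr[4]=18 > arr[6]=15
(4, 7): arr[4]=18 > arr[7]=6
(5, 7): arr[5]=12 > arr[7]=6
(6, 7): arr[6]=15 > arr[7]=6

Total inversions: 19

The array has 19 inversion(s): (0,1), (0,2), (0,3), (0,4), (0,5), (0,6), (0,7), (1,5), (1,7), (2,5), (2,7), (3,5), (3,6), (3,7), (4,5), (4,6), (4,7), (5,7), (6,7). Each pair (i,j) satisfies i < j and arr[i] > arr[j].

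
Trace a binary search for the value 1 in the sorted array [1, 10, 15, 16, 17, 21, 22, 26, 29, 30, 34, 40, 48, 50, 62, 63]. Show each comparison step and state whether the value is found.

Binary search for 1 in [1, 10, 15, 16, 17, 21, 22, 26, 29, 30, 34, 40, 48, 50, 62, 63]:

lo=0, hi=15, mid=7, arr[mid]=26 -> 26 > 1, search left half
lo=0, hi=6, mid=3, arr[mid]=16 -> 16 > 1, search left half
lo=0, hi=2, mid=1, arr[mid]=10 -> 10 > 1, search left half
lo=0, hi=0, mid=0, arr[mid]=1 -> Found target at index 0!

Binary search finds 1 at index 0 after 4 comparisons. The search repeatedly halves the search space by comparing with the middle element.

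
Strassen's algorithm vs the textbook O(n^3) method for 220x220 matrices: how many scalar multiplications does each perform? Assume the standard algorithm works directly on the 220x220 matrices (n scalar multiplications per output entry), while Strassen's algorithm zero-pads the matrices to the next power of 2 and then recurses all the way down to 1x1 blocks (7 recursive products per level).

Matrix multiplication for 220x220 matrices:

Strassen's algorithm requires power-of-2 dimensions. Pad 220x220 to 256x256 (next power of 2).

Standard algorithm: 220^3 = 10648000 multiplications
Strassen's algorithm: 7^(log2(256)) = 7^8 = 5764801 multiplications
Savings: 10648000 - 5764801 = 4883199 multiplications

Standard: 10648000 multiplications (220^3). Strassen: 5764801 multiplications (7^8, after padding to 256x256). Strassen reduces 8 recursive multiplications to 7 at each level.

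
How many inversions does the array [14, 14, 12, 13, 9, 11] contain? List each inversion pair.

Finding inversions in [14, 14, 12, 13, 9, 11]:

(0, 2): arr[0]=14 > arr[2]=12
(0, 3): arr[0]=14 > arr[3]=13
(0, 4): arr[0]=14 > arr[4]=9
(0, 5): arr[0]=14 > arr[5]=11
(1, 2): arr[1]=14 > arr[2]=12
(1, 3): arr[1]=14 > arr[3]=13
(1, 4): arr[1]=14 > arr[4]=9
(1, 5): arr[1]=14 > arr[5]=11
(2, 4): arr[2]=12 > arr[4]=9
(2, 5): arr[2]=12 > arr[5]=11
(3, 4): arr[3]=13 > arr[4]=9
(3, 5): arr[3]=13 > arr[5]=11

Total inversions: 12

The array has 12 inversion(s): (0,2), (0,3), (0,4), (0,5), (1,2), (1,3), (1,4), (1,5), (2,4), (2,5), (3,4), (3,5). Each pair (i,j) satisfies i < j and arr[i] > arr[j].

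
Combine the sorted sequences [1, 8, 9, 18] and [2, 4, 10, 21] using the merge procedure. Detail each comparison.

Merging process:

Compare 1 vs 2: take 1 from left. Merged: [1]
Compare 8 vs 2: take 2 from right. Merged: [1, 2]
Compare 8 vs 4: take 4 from right. Merged: [1, 2, 4]
Compare 8 vs 10: take 8 from left. Merged: [1, 2, 4, 8]
Compare 9 vs 10: take 9 from left. Merged: [1, 2, 4, 8, 9]
Compare 18 vs 10: take 10 from right. Merged: [1, 2, 4, 8, 9, 10]
Compare 18 vs 21: take 18 from left. Merged: [1, 2, 4, 8, 9, 10, 18]
Append remaining from right: [21]. Merged: [1, 2, 4, 8, 9, 10, 18, 21]

Final merged array: [1, 2, 4, 8, 9, 10, 18, 21]
Total comparisons: 7

The merged array is [1, 2, 4, 8, 9, 10, 18, 21], requiring 7 comparisons. The merge step runs in O(n) time where n is the total number of elements.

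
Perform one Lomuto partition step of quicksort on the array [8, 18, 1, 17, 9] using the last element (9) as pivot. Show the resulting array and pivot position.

Lomuto partition with pivot = 9:

Initial array: [8, 18, 1, 17, 9]

arr[0]=8 <= 9: swap with position 0, array becomes [8, 18, 1, 17, 9]
arr[1]=18 > 9: no swap
arr[2]=1 <= 9: swap with position 1, array becomes [8, 1, 18, 17, 9]
arr[3]=17 > 9: no swap

Place pivot at position 2: [8, 1, 9, 17, 18]
Pivot position: 2

After partitioning with pivot 9, the array becomes [8, 1, 9, 17, 18]. The pivot is placed at index 2. All elements to the left of the pivot are <= 9, and all elements to the right are > 9.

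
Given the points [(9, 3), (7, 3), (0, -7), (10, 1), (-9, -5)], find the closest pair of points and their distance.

Computing all pairwise distances among 5 points:

d((9, 3), (7, 3)) = 2.0 <-- minimum
d((9, 3), (0, -7)) = 13.4536
d((9, 3), (10, 1)) = 2.2361
d((9, 3), (-9, -5)) = 19.6977
d((7, 3), (0, -7)) = 12.2066
d((7, 3), (10, 1)) = 3.6056
d((7, 3), (-9, -5)) = 17.8885
d((0, -7), (10, 1)) = 12.8062
d((0, -7), (-9, -5)) = 9.2195
d((10, 1), (-9, -5)) = 19.9249

Closest pair: (9, 3) and (7, 3) with distance 2.0

The closest pair is (9, 3) and (7, 3) with Euclidean distance 2.0. For 5 points, brute-force pairwise comparison is shown above. For large n, the divide-and-conquer algorithm (sort by x, recurse on halves, check the dividing strip) achieves O(n log n).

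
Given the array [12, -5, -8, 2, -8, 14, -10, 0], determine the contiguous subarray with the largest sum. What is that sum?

Using Kadane's algorithm on [12, -5, -8, 2, -8, 14, -10, 0]:

Scanning through the array:
Position 1 (value -5): max_ending_here = 7, max_so_far = 12
Position 2 (value -8): max_ending_here = -1, max_so_far = 12
Position 3 (value 2): max_ending_here = 2, max_so_far = 12
Position 4 (value -8): max_ending_here = -6, max_so_far = 12
Position 5 (value 14): max_ending_here = 14, max_so_far = 14
Position 6 (value -10): max_ending_here = 4, max_so_far = 14
Position 7 (value 0): max_ending_here = 4, max_so_far = 14

Maximum subarray: [14]
Maximum sum: 14

The maximum subarray is [14] with sum 14. This subarray runs from index 5 to index 5.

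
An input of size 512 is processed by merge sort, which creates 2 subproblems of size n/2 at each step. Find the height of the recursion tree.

For divide and conquer with division factor 2:

Problem sizes at each level:
Level 0: 512
Level 1: 256
Level 2: 128
Level 3: 64
Level 4: 32
Level 5: 16
Level 6: 8
Level 7: 4
Level 8: 2
Level 9: 1

The root is level 0 and the size-1 base case is level 9 (the tree spans levels 0 through 9, i.e. 10 levels counting the root), so the depth is the number of divisions: log_2(512) = 9

The recursion tree depth is log_2(512) = 9. At each level, the problem size is divided by 2, so it takes 9 divisions to reduce to a base case of size 1. The algorithm makes 2 recursive calls at each level.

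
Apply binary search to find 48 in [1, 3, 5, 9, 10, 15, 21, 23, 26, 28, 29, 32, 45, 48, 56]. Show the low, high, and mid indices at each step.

Binary search for 48 in [1, 3, 5, 9, 10, 15, 21, 23, 26, 28, 29, 32, 45, 48, 56]:

lo=0, hi=14, mid=7, arr[mid]=23 -> 23 < 48, search right half
lo=8, hi=14, mid=11, arr[mid]=32 -> 32 < 48, search right half
lo=12, hi=14, mid=13, arr[mid]=48 -> Found target at index 13!

Binary search finds 48 at index 13 after 3 comparisons. The search repeatedly halves the search space by comparing with the middle element.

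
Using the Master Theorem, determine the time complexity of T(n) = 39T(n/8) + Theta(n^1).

Master Theorem for T(n) = 39T(n/8) + O(n^1):

a = 39, b = 8, c = 1
log_b(a) = log_8(39) = 1.7618

Case 1: c = 1 < log_8(39) = 1.7618
T(n) = O(n^(log_8 39))

For T(n) = 39T(n/8) + O(n^1): log_8(39) = 1.7618. This is Case 1 of the Master Theorem (c < log_b(a), work dominated by leaves), giving O(n^(log_8 39)).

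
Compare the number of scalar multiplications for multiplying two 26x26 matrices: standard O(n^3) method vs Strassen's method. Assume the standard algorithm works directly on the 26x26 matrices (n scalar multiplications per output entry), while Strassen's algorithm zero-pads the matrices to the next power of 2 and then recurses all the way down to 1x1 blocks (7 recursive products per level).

Matrix multiplication for 26x26 matrices:

Strassen's algorithm requires power-of-2 dimensions. Pad 26x26 to 32x32 (next power of 2).

Standard algorithm: 26^3 = 17576 multiplications
Strassen's algorithm: 7^(log2(32)) = 7^5 = 16807 multiplications
Savings: 17576 - 16807 = 769 multiplications

Standard: 17576 multiplications (26^3). Strassen: 16807 multiplications (7^5, after padding to 32x32). Strassen reduces 8 recursive multiplications to 7 at each level.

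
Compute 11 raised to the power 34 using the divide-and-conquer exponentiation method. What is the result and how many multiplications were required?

Computing 11^34 by squaring (build up from 11^1; each line after the first costs one multiplication):

11^1 = 11
11^2 = (11^1)^2 = 11^2 = 121
11^4 = (11^2)^2 = 121^2 = 14641
11^8 = (11^4)^2 = 14641^2 = 214358881
11^16 = (11^8)^2 = 214358881^2 = 45949729863572161
11^17 = 11 * 11^16 = 11 * 45949729863572161 = 505447028499293771
11^34 = (11^17)^2 = 505447028499293771^2 = 255476698618765889551019445759400441

Result: 255476698618765889551019445759400441
Multiplications needed: 6 (6 lines after 11^1)

11^34 = 255476698618765889551019445759400441. Using exponentiation by squaring, this requires 6 multiplications. The key idea: if the exponent is even, square the half-power; if odd, multiply by the base once.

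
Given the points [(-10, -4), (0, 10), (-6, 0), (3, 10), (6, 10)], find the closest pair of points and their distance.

Computing all pairwise distances among 5 points:

d((-10, -4), (0, 10)) = 17.2047
d((-10, -4), (-6, 0)) = 5.6569
d((-10, -4), (3, 10)) = 19.105
d((-10, -4), (6, 10)) = 21.2603
d((0, 10), (-6, 0)) = 11.6619
d((0, 10), (3, 10)) = 3.0 <-- minimum
d((0, 10), (6, 10)) = 6.0
d((-6, 0), (3, 10)) = 13.4536
d((-6, 0), (6, 10)) = 15.6205
d((3, 10), (6, 10)) = 3.0 <-- minimum

Minimum distance: 3.0 (tie among 2 pairs: (0, 10) and (3, 10); (3, 10) and (6, 10))

The minimum Euclidean distance is 3.0. There is a tie: 2 pairs achieve this minimum — (0, 10) and (3, 10); (3, 10) and (6, 10). Any of these is a valid closest pair. For 5 points, brute-force pairwise comparison is shown above. For large n, the divide-and-conquer algorithm (sort by x, recurse on halves, check the dividing strip) achieves O(n log n).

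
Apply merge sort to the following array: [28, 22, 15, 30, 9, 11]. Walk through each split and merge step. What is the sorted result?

Merge sort trace:

Split: [28, 22, 15, 30, 9, 11] -> [28, 22, 15] and [30, 9, 11]
  Split: [28, 22, 15] -> [28] and [22, 15]
    Split: [22, 15] -> [22] and [15]
    Merge: [22] + [15] -> [15, 22]
  Merge: [28] + [15, 22] -> [15, 22, 28]
  Split: [30, 9, 11] -> [30] and [9, 11]
    Split: [9, 11] -> [9] and [11]
    Merge: [9] + [11] -> [9, 11]
  Merge: [30] + [9, 11] -> [9, 11, 30]
Merge: [15, 22, 28] + [9, 11, 30] -> [9, 11, 15, 22, 28, 30]

Final sorted array: [9, 11, 15, 22, 28, 30]

The merge sort proceeds by recursively splitting the array and merging sorted halves.
After all merges, the sorted array is [9, 11, 15, 22, 28, 30].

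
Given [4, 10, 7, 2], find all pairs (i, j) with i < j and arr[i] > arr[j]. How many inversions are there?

Finding inversions in [4, 10, 7, 2]:

(0, 3): arr[0]=4 > arr[3]=2
(1, 2): arr[1]=10 > arr[2]=7
(1, 3): arr[1]=10 > arr[3]=2
(2, 3): arr[2]=7 > arr[3]=2

Total inversions: 4

The array has 4 inversion(s): (0,3), (1,2), (1,3), (2,3). Each pair (i,j) satisfies i < j and arr[i] > arr[j].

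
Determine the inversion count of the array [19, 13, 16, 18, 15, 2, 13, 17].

Finding inversions in [19, 13, 16, 18, 15, 2, 13, 17]:

(0, 1): arr[0]=19 > arr[1]=13
(0, 2): arr[0]=19 > arr[2]=16
(0, 3): arr[0]=19 > arr[3]=18
(0, 4): arr[0]=19 > arr[4]=15
(0, 5): arr[0]=19 > arr[5]=2
(0, 6): arr[0]=19 > arr[6]=13
(0, 7): arr[0]=19 > arr[7]=17
(1, 5): arr[1]=13 > arr[5]=2
(2, 4): arr[2]=16 > arr[4]=15
(2, 5): arr[2]=16 > arr[5]=2
(2, 6): arr[2]=16 > arr[6]=13
(3, 4): arr[3]=18 > arr[4]=15
(3, 5): arr[3]=18 > arr[5]=2
(3, 6): arr[3]=18 > arr[6]=13
(3, 7): arr[3]=18 > arr[7]=17
(4, 5): arr[4]=15 > arr[5]=2
(4, 6): arr[4]=15 > arr[6]=13

Total inversions: 17

The array has 17 inversion(s): (0,1), (0,2), (0,3), (0,4), (0,5), (0,6), (0,7), (1,5), (2,4), (2,5), (2,6), (3,4), (3,5), (3,6), (3,7), (4,5), (4,6). Each pair (i,j) satisfies i < j and arr[i] > arr[j].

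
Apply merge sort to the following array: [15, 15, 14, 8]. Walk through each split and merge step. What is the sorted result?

Merge sort trace:

Split: [15, 15, 14, 8] -> [15, 15] and [14, 8]
  Split: [15, 15] -> [15] and [15]
  Merge: [15] + [15] -> [15, 15]
  Split: [14, 8] -> [14] and [8]
  Merge: [14] + [8] -> [8, 14]
Merge: [15, 15] + [8, 14] -> [8, 14, 15, 15]

Final sorted array: [8, 14, 15, 15]

The merge sort proceeds by recursively splitting the array and merging sorted halves.
After all merges, the sorted array is [8, 14, 15, 15].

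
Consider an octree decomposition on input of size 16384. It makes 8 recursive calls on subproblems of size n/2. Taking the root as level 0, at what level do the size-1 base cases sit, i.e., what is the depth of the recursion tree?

For divide and conquer with division factor 2:

Problem sizes at each level:
Level 0: 16384
Level 1: 8192
Level 2: 4096
Level 3: 2048
Level 4: 1024
Level 5: 512
Level 6: 256
Level 7: 128
Level 8: 64
Level 9: 32
Level 10: 16
Level 11: 8
Level 12: 4
Level 13: 2
Level 14: 1

The root is level 0 and the size-1 base case is level 14 (the tree spans levels 0 through 14, i.e. 15 levels counting the root), so the depth is the number of divisions: log_2(16384) = 14

The recursion tree depth is log_2(16384) = 14. At each level, the problem size is divided by 2, so it takes 14 divisions to reduce to a base case of size 1. The algorithm makes 8 recursive calls at each level.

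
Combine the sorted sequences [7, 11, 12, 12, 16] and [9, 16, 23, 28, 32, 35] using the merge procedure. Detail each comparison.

Merging process:

Compare 7 vs 9: take 7 from left. Merged: [7]
Compare 11 vs 9: take 9 from right. Merged: [7, 9]
Compare 11 vs 16: take 11 from left. Merged: [7, 9, 11]
Compare 12 vs 16: take 12 from left. Merged: [7, 9, 11, 12]
Compare 12 vs 16: take 12 from left. Merged: [7, 9, 11, 12, 12]
Compare 16 vs 16: take 16 from left. Merged: [7, 9, 11, 12, 12, 16]
Append remaining from right: [16, 23, 28, 32, 35]. Merged: [7, 9, 11, 12, 12, 16, 16, 23, 28, 32, 35]

Final merged array: [7, 9, 11, 12, 12, 16, 16, 23, 28, 32, 35]
Total comparisons: 6

The merged array is [7, 9, 11, 12, 12, 16, 16, 23, 28, 32, 35], requiring 6 comparisons. The merge step runs in O(n) time where n is the total number of elements.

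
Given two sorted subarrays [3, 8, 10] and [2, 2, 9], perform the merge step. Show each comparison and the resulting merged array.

Merging process:

Compare 3 vs 2: take 2 from right. Merged: [2]
Compare 3 vs 2: take 2 from right. Merged: [2, 2]
Compare 3 vs 9: take 3 from left. Merged: [2, 2, 3]
Compare 8 vs 9: take 8 from left. Merged: [2, 2, 3, 8]
Compare 10 vs 9: take 9 from right. Merged: [2, 2, 3, 8, 9]
Append remaining from left: [10]. Merged: [2, 2, 3, 8, 9, 10]

Final merged array: [2, 2, 3, 8, 9, 10]
Total comparisons: 5

The merged array is [2, 2, 3, 8, 9, 10], requiring 5 comparisons. The merge step runs in O(n) time where n is the total number of elements.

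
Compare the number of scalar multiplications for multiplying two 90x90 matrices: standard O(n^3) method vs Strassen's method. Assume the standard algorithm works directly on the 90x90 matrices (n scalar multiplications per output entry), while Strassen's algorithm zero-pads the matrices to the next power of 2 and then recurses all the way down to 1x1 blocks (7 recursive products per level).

Matrix multiplication for 90x90 matrices:

Strassen's algorithm requires power-of-2 dimensions. Pad 90x90 to 128x128 (next power of 2).

Standard algorithm: 90^3 = 729000 multiplications
Strassen's algorithm: 7^(log2(128)) = 7^7 = 823543 multiplications
Difference: 729000 - 823543 = -94543 (Strassen uses MORE here due to padding overhead — for small or just-over-power-of-2 n, padding can outweigh the per-level savings)

Standard: 729000 multiplications (90^3). Strassen: 823543 multiplications (7^7, after padding to 128x128). Strassen reduces 8 recursive multiplications to 7 at each level.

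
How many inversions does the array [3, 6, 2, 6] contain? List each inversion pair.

Finding inversions in [3, 6, 2, 6]:

(0, 2): arr[0]=3 > arr[2]=2
(1, 2): arr[1]=6 > arr[2]=2

Total inversions: 2

The array has 2 inversion(s): (0,2), (1,2). Each pair (i,j) satisfies i < j and arr[i] > arr[j].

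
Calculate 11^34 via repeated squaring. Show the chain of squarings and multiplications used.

Computing 11^34 by squaring (build up from 11^1; each line after the first costs one multiplication):

11^1 = 11
11^2 = (11^1)^2 = 11^2 = 121
11^4 = (11^2)^2 = 121^2 = 14641
11^8 = (11^4)^2 = 14641^2 = 214358881
11^16 = (11^8)^2 = 214358881^2 = 45949729863572161
11^17 = 11 * 11^16 = 11 * 45949729863572161 = 505447028499293771
11^34 = (11^17)^2 = 505447028499293771^2 = 255476698618765889551019445759400441

Result: 255476698618765889551019445759400441
Multiplications needed: 6 (6 lines after 11^1)

11^34 = 255476698618765889551019445759400441. Using exponentiation by squaring, this requires 6 multiplications. The key idea: if the exponent is even, square the half-power; if odd, multiply by the base once.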